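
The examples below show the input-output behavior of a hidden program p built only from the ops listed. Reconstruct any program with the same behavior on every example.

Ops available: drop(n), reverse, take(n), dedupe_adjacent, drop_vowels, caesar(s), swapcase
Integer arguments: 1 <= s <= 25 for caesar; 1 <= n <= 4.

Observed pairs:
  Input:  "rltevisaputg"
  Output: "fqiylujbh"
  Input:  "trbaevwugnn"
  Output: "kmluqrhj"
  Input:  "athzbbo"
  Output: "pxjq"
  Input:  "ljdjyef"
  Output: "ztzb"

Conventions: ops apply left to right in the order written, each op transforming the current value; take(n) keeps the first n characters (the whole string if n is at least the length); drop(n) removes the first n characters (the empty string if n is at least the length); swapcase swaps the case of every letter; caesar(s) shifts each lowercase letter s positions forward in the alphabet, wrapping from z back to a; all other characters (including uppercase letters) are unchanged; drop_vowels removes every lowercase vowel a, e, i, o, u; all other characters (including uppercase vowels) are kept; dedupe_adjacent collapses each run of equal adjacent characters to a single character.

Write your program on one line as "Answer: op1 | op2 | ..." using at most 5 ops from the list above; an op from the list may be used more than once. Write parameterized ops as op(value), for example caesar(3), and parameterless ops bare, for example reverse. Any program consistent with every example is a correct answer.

caesar(16) | swapcase | reverse | drop(3) | swapcase

Check, running the answer program on each example:
  "rltevisaputg" -> "hbjulyiqfkjw" -> "HBJULYIQFKJW" -> "WJKFQIYLUJBH" -> "FQIYLUJBH" -> "fqiylujbh"
  "trbaevwugnn" -> "jhrqulmkwdd" -> "JHRQULMKWDD" -> "DDWKMLUQRHJ" -> "KMLUQRHJ" -> "kmluqrhj"
  "athzbbo" -> "qjxprre" -> "QJXPRRE" -> "ERRPXJQ" -> "PXJQ" -> "pxjq"
  "ljdjyef" -> "bztzouv" -> "BZTZOUV" -> "VUOZTZB" -> "ZTZB" -> "ztzb"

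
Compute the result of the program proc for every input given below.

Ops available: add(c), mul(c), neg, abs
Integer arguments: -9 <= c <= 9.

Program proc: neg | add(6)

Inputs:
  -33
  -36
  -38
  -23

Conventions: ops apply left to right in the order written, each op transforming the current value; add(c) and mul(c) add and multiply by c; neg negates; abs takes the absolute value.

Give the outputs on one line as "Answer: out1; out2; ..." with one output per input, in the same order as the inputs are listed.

39; 42; 44; 29

Execution, op by op:
  -33 -> 33 -> 39
  -36 -> 36 -> 42
  -38 -> 38 -> 44
  -23 -> 23 -> 29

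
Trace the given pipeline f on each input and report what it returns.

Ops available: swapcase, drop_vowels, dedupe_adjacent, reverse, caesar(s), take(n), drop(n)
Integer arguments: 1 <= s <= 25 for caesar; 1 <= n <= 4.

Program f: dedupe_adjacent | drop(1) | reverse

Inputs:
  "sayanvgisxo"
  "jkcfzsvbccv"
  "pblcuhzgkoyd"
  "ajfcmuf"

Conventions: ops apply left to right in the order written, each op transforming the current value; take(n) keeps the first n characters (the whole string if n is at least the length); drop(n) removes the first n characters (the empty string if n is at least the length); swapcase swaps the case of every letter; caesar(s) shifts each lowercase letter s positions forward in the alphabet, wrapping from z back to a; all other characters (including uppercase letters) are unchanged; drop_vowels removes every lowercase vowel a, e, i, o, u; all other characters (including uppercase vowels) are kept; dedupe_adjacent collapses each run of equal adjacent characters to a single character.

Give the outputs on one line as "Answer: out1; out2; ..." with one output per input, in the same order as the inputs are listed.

"oxsigvnaya"; "vcbvszfck"; "dyokgzhuclb"; "fumcfj"

Execution, op by op:
  "sayanvgisxo" -> "sayanvgisxo" -> "ayanvgisxo" -> "oxsigvnaya"
  "jkcfzsvbccv" -> "jkcfzsvbcv" -> "kcfzsvbcv" -> "vcbvszfck"
  "pblcuhzgkoyd" -> "pblcuhzgkoyd" -> "blcuhzgkoyd" -> "dyokgzhuclb"
  "ajfcmuf" -> "ajfcmuf" -> "jfcmuf" -> "fumcfj"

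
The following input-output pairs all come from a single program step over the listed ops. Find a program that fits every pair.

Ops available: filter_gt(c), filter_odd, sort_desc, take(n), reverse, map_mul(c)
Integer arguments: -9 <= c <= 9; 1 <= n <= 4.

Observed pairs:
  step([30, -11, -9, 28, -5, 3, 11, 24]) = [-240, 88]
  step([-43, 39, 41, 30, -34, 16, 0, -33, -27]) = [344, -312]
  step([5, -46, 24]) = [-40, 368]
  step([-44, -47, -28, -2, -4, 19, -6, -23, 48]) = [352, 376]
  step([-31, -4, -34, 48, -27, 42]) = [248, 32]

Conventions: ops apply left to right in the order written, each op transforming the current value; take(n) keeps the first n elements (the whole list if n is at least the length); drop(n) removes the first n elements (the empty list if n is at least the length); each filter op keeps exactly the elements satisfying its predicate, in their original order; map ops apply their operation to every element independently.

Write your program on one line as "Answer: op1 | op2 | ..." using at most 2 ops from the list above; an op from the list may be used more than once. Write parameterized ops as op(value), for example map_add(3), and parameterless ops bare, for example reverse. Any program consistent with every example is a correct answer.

take(2) | map_mul(-8)

Check, running the answer program on each example:
  [30, -11, -9, 28, -5, 3, 11, 24] -> [30, -11] -> [-240, 88]
  [-43, 39, 41, 30, -34, 16, 0, -33, -27] -> [-43, 39] -> [344, -312]
  [5, -46, 24] -> [5, -46] -> [-40, 368]
  [-44, -47, -28, -2, -4, 19, -6, -23, 48] -> [-44, -47] -> [352, 376]
  [-31, -4, -34, 48, -27, 42] -> [-31, -4] -> [248, 32]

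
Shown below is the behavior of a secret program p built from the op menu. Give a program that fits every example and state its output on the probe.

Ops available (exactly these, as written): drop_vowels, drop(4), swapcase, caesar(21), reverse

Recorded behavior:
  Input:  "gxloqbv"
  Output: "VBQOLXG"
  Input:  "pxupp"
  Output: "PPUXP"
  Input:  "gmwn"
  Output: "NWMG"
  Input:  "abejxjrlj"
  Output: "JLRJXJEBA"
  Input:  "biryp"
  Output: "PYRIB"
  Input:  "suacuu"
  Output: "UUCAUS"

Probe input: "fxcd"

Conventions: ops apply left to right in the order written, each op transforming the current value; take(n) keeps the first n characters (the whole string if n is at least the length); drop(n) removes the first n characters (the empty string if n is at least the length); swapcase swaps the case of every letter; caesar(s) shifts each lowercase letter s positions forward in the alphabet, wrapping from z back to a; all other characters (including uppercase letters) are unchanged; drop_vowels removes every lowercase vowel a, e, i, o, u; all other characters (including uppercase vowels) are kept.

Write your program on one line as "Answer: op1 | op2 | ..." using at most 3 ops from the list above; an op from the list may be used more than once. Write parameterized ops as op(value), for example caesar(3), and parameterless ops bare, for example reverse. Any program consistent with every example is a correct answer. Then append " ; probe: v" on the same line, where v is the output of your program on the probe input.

reverse | swapcase ; probe: "DCXF"

Check, running the answer program on each example:
  "gxloqbv" -> "vbqolxg" -> "VBQOLXG"
  "pxupp" -> "ppuxp" -> "PPUXP"
  "gmwn" -> "nwmg" -> "NWMG"
  "abejxjrlj" -> "jlrjxjeba" -> "JLRJXJEBA"
  "biryp" -> "pyrib" -> "PYRIB"
  "suacuu" -> "uucaus" -> "UUCAUS"
  probe: "fxcd" -> "dcxf" -> "DCXF"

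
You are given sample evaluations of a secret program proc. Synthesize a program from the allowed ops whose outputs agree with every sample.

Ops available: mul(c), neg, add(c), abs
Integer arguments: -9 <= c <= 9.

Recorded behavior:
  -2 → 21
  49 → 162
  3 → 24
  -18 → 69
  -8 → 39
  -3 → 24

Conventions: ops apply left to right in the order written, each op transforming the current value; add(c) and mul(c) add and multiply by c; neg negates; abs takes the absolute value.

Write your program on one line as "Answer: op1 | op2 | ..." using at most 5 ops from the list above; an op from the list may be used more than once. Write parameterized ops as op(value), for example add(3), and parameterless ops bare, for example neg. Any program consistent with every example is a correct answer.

abs | add(-3) | add(8) | mul(3)

Check, running the answer program on each example:
  -2 -> 2 -> -1 -> 7 -> 21
  49 -> 49 -> 46 -> 54 -> 162
  3 -> 3 -> 0 -> 8 -> 24
  -18 -> 18 -> 15 -> 23 -> 69
  -8 -> 8 -> 5 -> 13 -> 39
  -3 -> 3 -> 0 -> 8 -> 24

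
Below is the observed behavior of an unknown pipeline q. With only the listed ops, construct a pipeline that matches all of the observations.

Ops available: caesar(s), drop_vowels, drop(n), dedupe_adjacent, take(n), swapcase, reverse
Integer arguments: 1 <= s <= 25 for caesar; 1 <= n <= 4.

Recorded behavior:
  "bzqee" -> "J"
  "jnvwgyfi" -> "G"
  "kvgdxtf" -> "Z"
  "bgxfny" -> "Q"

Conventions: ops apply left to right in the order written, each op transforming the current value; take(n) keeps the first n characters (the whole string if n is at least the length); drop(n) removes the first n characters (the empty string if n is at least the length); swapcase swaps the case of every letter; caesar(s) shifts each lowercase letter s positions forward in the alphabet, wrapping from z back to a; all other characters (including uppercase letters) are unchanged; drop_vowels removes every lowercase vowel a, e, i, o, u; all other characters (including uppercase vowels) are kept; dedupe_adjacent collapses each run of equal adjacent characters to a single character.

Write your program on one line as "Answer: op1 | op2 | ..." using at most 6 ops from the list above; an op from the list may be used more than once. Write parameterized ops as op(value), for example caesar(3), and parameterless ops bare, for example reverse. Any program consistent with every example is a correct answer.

caesar(19) | take(4) | drop_vowels | swapcase | drop(1) | take(1)

Check, running the answer program on each example:
  "bzqee" -> "usjxx" -> "usjx" -> "sjx" -> "SJX" -> "JX" -> "J"
  "jnvwgyfi" -> "cgopzryb" -> "cgop" -> "cgp" -> "CGP" -> "GP" -> "G"
  "kvgdxtf" -> "dozwqmy" -> "dozw" -> "dzw" -> "DZW" -> "ZW" -> "Z"
  "bgxfny" -> "uzqygr" -> "uzqy" -> "zqy" -> "ZQY" -> "QY" -> "Q"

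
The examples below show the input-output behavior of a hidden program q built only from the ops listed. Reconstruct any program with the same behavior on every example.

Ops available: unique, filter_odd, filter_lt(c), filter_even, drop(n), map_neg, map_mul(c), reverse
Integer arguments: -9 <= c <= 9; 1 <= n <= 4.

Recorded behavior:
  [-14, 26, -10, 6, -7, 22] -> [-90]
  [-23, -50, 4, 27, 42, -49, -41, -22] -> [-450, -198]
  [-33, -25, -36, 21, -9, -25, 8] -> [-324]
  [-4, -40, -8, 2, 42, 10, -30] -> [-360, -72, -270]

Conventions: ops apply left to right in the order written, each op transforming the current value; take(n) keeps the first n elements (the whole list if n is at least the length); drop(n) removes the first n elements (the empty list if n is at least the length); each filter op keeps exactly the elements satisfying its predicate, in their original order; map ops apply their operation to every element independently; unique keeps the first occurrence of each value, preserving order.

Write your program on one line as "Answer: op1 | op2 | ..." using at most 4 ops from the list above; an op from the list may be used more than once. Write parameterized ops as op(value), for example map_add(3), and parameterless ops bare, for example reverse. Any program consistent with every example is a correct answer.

drop(1) | filter_lt(-3) | filter_even | map_mul(9)

Check, running the answer program on each example:
  [-14, 26, -10, 6, -7, 22] -> [26, -10, 6, -7, 22] -> [-10, -7] -> [-10] -> [-90]
  [-23, -50, 4, 27, 42, -49, -41, -22] -> [-50, 4, 27, 42, -49, -41, -22] -> [-50, -49, -41, -22] -> [-50, -22] -> [-450, -198]
  [-33, -25, -36, 21, -9, -25, 8] -> [-25, -36, 21, -9, -25, 8] -> [-25, -36, -9, -25] -> [-36] -> [-324]
  [-4, -40, -8, 2, 42, 10, -30] -> [-40, -8, 2, 42, 10, -30] -> [-40, -8, -30] -> [-40, -8, -30] -> [-360, -72, -270]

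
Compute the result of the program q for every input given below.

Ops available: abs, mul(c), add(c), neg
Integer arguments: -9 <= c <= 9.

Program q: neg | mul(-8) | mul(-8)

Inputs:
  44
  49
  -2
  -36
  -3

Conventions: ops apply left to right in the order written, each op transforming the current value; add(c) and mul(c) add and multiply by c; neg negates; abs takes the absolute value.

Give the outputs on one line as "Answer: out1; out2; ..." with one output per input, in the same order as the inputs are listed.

Execution, op by op:
  44 -> -44 -> 352 -> -2816
  49 -> -49 -> 392 -> -3136
  -2 -> 2 -> -16 -> 128
  -36 -> 36 -> -288 -> 2304
  -3 -> 3 -> -24 -> 192

-2816; -3136; 128; 2304; 192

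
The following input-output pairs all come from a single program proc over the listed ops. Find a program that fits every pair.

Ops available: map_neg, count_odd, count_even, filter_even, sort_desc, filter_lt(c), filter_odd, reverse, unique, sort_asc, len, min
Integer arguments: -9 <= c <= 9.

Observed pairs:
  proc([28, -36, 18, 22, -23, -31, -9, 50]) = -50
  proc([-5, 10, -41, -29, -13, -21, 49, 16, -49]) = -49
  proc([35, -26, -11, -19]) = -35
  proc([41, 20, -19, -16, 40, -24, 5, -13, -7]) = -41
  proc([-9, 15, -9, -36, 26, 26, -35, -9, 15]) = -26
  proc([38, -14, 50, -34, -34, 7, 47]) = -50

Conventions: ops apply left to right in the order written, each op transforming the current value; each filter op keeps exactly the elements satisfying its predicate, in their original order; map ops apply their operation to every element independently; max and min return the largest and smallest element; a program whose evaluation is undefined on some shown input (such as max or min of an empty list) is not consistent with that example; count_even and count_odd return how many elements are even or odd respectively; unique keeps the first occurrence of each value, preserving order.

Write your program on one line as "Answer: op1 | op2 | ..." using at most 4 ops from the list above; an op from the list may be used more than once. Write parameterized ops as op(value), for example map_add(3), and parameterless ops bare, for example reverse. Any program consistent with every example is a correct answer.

sort_asc | map_neg | reverse | min

Check, running the answer program on each example:
  [28, -36, 18, 22, -23, -31, -9, 50] -> [-36, -31, -23, -9, 18, 22, 28, 50] -> [36, 31, 23, 9, -18, -22, -28, -50] -> [-50, -28, -22, -18, 9, 23, 31, 36] -> -50
  [-5, 10, -41, -29, -13, -21, 49, 16, -49] -> [-49, -41, -29, -21, -13, -5, 10, 16, 49] -> [49, 41, 29, 21, 13, 5, -10, -16, -49] -> [-49, -16, -10, 5, 13, 21, 29, 41, 49] -> -49
  [35, -26, -11, -19] -> [-26, -19, -11, 35] -> [26, 19, 11, -35] -> [-35, 11, 19, 26] -> -35
  [41, 20, -19, -16, 40, -24, 5, -13, -7] -> [-24, -19, -16, -13, -7, 5, 20, 40, 41] -> [24, 19, 16, 13, 7, -5, -20, -40, -41] -> [-41, -40, -20, -5, 7, 13, 16, 19, 24] -> -41
  [-9, 15, -9, -36, 26, 26, -35, -9, 15] -> [-36, -35, -9, -9, -9, 15, 15, 26, 26] -> [36, 35, 9, 9, 9, -15, -15, -26, -26] -> [-26, -26, -15, -15, 9, 9, 9, 35, 36] -> -26
  [38, -14, 50, -34, -34, 7, 47] -> [-34, -34, -14, 7, 38, 47, 50] -> [34, 34, 14, -7, -38, -47, -50] -> [-50, -47, -38, -7, 14, 34, 34] -> -50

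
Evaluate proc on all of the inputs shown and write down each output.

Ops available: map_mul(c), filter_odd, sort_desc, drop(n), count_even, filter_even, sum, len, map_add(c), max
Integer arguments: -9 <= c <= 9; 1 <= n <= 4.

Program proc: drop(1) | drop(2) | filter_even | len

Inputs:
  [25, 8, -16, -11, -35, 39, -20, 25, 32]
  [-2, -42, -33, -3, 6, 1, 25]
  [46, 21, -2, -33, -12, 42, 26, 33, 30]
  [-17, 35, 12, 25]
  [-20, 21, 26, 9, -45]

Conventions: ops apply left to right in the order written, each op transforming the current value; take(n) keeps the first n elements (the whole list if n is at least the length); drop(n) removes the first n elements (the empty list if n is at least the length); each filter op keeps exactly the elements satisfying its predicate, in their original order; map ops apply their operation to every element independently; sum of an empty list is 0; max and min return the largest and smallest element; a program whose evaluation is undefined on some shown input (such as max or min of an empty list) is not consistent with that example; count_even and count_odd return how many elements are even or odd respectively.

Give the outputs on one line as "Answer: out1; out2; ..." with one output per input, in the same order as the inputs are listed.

Execution, op by op:
  [25, 8, -16, -11, -35, 39, -20, 25, 32] -> [8, -16, -11, -35, 39, -20, 25, 32] -> [-11, -35, 39, -20, 25, 32] -> [-20, 32] -> 2
  [-2, -42, -33, -3, 6, 1, 25] -> [-42, -33, -3, 6, 1, 25] -> [-3, 6, 1, 25] -> [6] -> 1
  [46, 21, -2, -33, -12, 42, 26, 33, 30] -> [21, -2, -33, -12, 42, 26, 33, 30] -> [-33, -12, 42, 26, 33, 30] -> [-12, 42, 26, 30] -> 4
  [-17, 35, 12, 25] -> [35, 12, 25] -> [25] -> [] -> 0
  [-20, 21, 26, 9, -45] -> [21, 26, 9, -45] -> [9, -45] -> [] -> 0

2; 1; 4; 0; 0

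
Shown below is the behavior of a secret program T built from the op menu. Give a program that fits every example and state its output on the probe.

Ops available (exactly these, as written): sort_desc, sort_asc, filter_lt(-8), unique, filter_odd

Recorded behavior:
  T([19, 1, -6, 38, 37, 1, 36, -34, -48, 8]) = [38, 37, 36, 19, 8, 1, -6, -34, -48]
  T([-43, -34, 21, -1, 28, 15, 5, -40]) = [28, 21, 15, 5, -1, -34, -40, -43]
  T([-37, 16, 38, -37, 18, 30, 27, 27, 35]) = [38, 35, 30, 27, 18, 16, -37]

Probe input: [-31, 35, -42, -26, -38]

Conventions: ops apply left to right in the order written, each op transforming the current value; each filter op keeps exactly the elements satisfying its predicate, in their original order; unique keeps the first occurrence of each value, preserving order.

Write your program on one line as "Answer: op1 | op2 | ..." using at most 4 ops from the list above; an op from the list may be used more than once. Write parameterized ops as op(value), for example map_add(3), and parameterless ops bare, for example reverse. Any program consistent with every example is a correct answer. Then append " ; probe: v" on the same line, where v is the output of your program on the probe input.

sort_asc | sort_desc | unique ; probe: [35, -26, -31, -38, -42]

Check, running the answer program on each example:
  [19, 1, -6, 38, 37, 1, 36, -34, -48, 8] -> [-48, -34, -6, 1, 1, 8, 19, 36, 37, 38] -> [38, 37, 36, 19, 8, 1, 1, -6, -34, -48] -> [38, 37, 36, 19, 8, 1, -6, -34, -48]
  [-43, -34, 21, -1, 28, 15, 5, -40] -> [-43, -40, -34, -1, 5, 15, 21, 28] -> [28, 21, 15, 5, -1, -34, -40, -43] -> [28, 21, 15, 5, -1, -34, -40, -43]
  [-37, 16, 38, -37, 18, 30, 27, 27, 35] -> [-37, -37, 16, 18, 27, 27, 30, 35, 38] -> [38, 35, 30, 27, 27, 18, 16, -37, -37] -> [38, 35, 30, 27, 18, 16, -37]
  probe: [-31, 35, -42, -26, -38] -> [-42, -38, -31, -26, 35] -> [35, -26, -31, -38, -42] -> [35, -26, -31, -38, -42]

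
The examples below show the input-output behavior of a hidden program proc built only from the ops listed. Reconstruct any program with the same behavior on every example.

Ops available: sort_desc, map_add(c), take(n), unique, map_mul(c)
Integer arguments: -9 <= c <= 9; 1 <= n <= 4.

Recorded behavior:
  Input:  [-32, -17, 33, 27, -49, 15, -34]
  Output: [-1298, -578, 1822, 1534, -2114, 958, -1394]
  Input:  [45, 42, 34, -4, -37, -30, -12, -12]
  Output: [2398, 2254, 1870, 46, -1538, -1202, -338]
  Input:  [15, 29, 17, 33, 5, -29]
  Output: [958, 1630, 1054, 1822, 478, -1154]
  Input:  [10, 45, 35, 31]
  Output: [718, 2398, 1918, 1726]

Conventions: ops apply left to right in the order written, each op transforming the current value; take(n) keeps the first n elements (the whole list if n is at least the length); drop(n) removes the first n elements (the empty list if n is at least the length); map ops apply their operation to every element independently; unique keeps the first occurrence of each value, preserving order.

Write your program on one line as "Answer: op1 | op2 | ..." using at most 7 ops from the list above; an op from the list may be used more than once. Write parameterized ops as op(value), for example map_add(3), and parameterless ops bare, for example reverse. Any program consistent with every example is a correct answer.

unique | map_add(5) | map_mul(-6) | map_mul(-4) | map_mul(2) | map_add(-2)

Check, running the answer program on each example:
  [-32, -17, 33, 27, -49, 15, -34] -> [-32, -17, 33, 27, -49, 15, -34] -> [-27, -12, 38, 32, -44, 20, -29] -> [162, 72, -228, -192, 264, -120, 174] -> [-648, -288, 912, 768, -1056, 480, -696] -> [-1296, -576, 1824, 1536, -2112, 960, -1392] -> [-1298, -578, 1822, 1534, -2114, 958, -1394]
  [45, 42, 34, -4, -37, -30, -12, -12] -> [45, 42, 34, -4, -37, -30, -12] -> [50, 47, 39, 1, -32, -25, -7] -> [-300, -282, -234, -6, 192, 150, 42] -> [1200, 1128, 936, 24, -768, -600, -168] -> [2400, 2256, 1872, 48, -1536, -1200, -336] -> [2398, 2254, 1870, 46, -1538, -1202, -338]
  [15, 29, 17, 33, 5, -29] -> [15, 29, 17, 33, 5, -29] -> [20, 34, 22, 38, 10, -24] -> [-120, -204, -132, -228, -60, 144] -> [480, 816, 528, 912, 240, -576] -> [960, 1632, 1056, 1824, 480, -1152] -> [958, 1630, 1054, 1822, 478, -1154]
  [10, 45, 35, 31] -> [10, 45, 35, 31] -> [15, 50, 40, 36] -> [-90, -300, -240, -216] -> [360, 1200, 960, 864] -> [720, 2400, 1920, 1728] -> [718, 2398, 1918, 1726]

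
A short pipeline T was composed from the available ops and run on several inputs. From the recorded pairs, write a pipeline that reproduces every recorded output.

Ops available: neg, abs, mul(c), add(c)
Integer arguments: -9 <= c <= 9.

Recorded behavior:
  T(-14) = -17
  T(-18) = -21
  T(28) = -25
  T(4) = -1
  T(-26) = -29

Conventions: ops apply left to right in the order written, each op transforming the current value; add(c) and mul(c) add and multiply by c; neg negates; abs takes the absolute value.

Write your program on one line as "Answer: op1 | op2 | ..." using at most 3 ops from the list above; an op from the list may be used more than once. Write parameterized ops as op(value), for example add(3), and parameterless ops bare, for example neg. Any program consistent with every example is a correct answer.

add(-3) | abs | neg

Check, running the answer program on each example:
  -14 -> -17 -> 17 -> -17
  -18 -> -21 -> 21 -> -21
  28 -> 25 -> 25 -> -25
  4 -> 1 -> 1 -> -1
  -26 -> -29 -> 29 -> -29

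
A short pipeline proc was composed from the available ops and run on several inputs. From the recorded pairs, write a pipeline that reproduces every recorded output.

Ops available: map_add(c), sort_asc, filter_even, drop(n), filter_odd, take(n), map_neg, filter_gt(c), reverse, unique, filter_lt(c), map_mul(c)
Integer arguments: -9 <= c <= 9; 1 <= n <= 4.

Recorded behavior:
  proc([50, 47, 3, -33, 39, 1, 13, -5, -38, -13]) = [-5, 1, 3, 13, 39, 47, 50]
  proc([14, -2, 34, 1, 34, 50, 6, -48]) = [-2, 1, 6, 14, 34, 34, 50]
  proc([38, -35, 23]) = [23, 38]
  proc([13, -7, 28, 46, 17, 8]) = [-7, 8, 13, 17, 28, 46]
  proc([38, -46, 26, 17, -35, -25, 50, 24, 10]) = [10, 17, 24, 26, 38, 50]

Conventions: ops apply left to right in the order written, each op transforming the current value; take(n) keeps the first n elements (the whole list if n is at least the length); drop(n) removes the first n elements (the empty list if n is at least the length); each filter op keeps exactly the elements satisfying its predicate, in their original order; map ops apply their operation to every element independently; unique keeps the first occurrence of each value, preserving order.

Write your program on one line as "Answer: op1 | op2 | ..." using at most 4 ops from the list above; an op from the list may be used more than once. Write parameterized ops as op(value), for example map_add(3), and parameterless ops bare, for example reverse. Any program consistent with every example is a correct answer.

filter_gt(-8) | reverse | sort_asc

Check, running the answer program on each example:
  [50, 47, 3, -33, 39, 1, 13, -5, -38, -13] -> [50, 47, 3, 39, 1, 13, -5] -> [-5, 13, 1, 39, 3, 47, 50] -> [-5, 1, 3, 13, 39, 47, 50]
  [14, -2, 34, 1, 34, 50, 6, -48] -> [14, -2, 34, 1, 34, 50, 6] -> [6, 50, 34, 1, 34, -2, 14] -> [-2, 1, 6, 14, 34, 34, 50]
  [38, -35, 23] -> [38, 23] -> [23, 38] -> [23, 38]
  [13, -7, 28, 46, 17, 8] -> [13, -7, 28, 46, 17, 8] -> [8, 17, 46, 28, -7, 13] -> [-7, 8, 13, 17, 28, 46]
  [38, -46, 26, 17, -35, -25, 50, 24, 10] -> [38, 26, 17, 50, 24, 10] -> [10, 24, 50, 17, 26, 38] -> [10, 17, 24, 26, 38, 50]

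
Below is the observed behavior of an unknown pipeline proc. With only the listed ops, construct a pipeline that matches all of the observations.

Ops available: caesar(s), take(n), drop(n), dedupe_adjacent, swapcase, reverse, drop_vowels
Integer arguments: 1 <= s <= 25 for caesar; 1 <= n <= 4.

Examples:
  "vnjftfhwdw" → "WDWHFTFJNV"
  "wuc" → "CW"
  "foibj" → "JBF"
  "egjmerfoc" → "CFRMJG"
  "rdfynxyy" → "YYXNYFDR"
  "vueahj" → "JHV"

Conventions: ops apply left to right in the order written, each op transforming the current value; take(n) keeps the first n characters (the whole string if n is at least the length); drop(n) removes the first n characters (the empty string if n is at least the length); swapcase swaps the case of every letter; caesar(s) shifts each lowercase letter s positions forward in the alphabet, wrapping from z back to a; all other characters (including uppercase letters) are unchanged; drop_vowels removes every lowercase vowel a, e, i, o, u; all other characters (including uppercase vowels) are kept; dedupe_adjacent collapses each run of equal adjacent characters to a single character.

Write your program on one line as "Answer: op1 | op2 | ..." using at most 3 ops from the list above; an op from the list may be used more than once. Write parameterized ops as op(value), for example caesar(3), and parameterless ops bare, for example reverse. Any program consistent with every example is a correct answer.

drop_vowels | reverse | swapcase

Check, running the answer program on each example:
  "vnjftfhwdw" -> "vnjftfhwdw" -> "wdwhftfjnv" -> "WDWHFTFJNV"
  "wuc" -> "wc" -> "cw" -> "CW"
  "foibj" -> "fbj" -> "jbf" -> "JBF"
  "egjmerfoc" -> "gjmrfc" -> "cfrmjg" -> "CFRMJG"
  "rdfynxyy" -> "rdfynxyy" -> "yyxnyfdr" -> "YYXNYFDR"
  "vueahj" -> "vhj" -> "jhv" -> "JHV"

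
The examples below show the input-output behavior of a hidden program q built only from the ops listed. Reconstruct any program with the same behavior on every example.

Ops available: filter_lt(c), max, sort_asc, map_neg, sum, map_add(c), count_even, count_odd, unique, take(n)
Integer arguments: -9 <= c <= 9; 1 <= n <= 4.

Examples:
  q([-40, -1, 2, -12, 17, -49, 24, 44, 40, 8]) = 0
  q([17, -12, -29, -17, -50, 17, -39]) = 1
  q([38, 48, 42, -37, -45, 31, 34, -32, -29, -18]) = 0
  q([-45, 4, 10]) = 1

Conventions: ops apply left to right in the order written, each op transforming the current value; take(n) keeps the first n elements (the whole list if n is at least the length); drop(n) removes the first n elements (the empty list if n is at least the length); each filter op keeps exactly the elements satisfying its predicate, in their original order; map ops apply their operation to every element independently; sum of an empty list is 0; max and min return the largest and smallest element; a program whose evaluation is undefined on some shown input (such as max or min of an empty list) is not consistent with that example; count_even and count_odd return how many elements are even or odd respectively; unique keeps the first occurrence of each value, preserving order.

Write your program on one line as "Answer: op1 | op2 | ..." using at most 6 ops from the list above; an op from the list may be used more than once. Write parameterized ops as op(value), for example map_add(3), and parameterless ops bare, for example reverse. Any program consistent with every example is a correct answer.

take(3) | map_add(4) | map_add(6) | filter_lt(-7) | count_odd

Check, running the answer program on each example:
  [-40, -1, 2, -12, 17, -49, 24, 44, 40, 8] -> [-40, -1, 2] -> [-36, 3, 6] -> [-30, 9, 12] -> [-30] -> 0
  [17, -12, -29, -17, -50, 17, -39] -> [17, -12, -29] -> [21, -8, -25] -> [27, -2, -19] -> [-19] -> 1
  [38, 48, 42, -37, -45, 31, 34, -32, -29, -18] -> [38, 48, 42] -> [42, 52, 46] -> [48, 58, 52] -> [] -> 0
  [-45, 4, 10] -> [-45, 4, 10] -> [-41, 8, 14] -> [-35, 14, 20] -> [-35] -> 1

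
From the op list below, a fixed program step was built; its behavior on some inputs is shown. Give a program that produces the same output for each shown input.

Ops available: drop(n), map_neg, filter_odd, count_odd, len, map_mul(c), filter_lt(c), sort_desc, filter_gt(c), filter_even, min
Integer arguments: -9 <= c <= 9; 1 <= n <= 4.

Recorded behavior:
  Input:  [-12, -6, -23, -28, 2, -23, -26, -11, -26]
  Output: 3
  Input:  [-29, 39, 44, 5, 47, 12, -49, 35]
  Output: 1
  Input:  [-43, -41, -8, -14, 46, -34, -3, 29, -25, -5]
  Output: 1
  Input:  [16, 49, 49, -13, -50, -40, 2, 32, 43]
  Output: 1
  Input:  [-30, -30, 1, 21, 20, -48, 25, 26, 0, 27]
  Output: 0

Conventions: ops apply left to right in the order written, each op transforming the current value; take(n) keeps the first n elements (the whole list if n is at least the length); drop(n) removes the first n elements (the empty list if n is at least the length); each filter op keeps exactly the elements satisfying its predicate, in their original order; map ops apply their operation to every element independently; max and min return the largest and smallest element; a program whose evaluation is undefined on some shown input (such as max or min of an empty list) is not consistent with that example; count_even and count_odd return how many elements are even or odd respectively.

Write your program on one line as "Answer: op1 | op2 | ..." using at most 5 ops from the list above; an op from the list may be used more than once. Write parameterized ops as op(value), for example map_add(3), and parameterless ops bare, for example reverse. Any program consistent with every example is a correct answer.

drop(2) | filter_lt(-5) | filter_odd | len

Check, running the answer program on each example:
  [-12, -6, -23, -28, 2, -23, -26, -11, -26] -> [-23, -28, 2, -23, -26, -11, -26] -> [-23, -28, -23, -26, -11, -26] -> [-23, -23, -11] -> 3
  [-29, 39, 44, 5, 47, 12, -49, 35] -> [44, 5, 47, 12, -49, 35] -> [-49] -> [-49] -> 1
  [-43, -41, -8, -14, 46, -34, -3, 29, -25, -5] -> [-8, -14, 46, -34, -3, 29, -25, -5] -> [-8, -14, -34, -25] -> [-25] -> 1
  [16, 49, 49, -13, -50, -40, 2, 32, 43] -> [49, -13, -50, -40, 2, 32, 43] -> [-13, -50, -40] -> [-13] -> 1
  [-30, -30, 1, 21, 20, -48, 25, 26, 0, 27] -> [1, 21, 20, -48, 25, 26, 0, 27] -> [-48] -> [] -> 0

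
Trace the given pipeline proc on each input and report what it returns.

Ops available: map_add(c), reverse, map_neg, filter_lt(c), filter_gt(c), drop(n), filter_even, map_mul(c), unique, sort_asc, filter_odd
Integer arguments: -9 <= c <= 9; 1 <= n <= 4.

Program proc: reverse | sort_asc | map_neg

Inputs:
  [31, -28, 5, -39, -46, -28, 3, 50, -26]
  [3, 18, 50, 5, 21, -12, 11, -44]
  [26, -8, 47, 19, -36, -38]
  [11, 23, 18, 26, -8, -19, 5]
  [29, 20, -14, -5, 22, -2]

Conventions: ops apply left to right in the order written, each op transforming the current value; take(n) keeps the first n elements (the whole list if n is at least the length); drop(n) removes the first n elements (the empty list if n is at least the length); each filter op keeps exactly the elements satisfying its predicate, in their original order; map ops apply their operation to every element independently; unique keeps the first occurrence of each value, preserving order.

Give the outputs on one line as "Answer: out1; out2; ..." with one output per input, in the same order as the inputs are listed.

[46, 39, 28, 28, 26, -3, -5, -31, -50]; [44, 12, -3, -5, -11, -18, -21, -50]; [38, 36, 8, -19, -26, -47]; [19, 8, -5, -11, -18, -23, -26]; [14, 5, 2, -20, -22, -29]

Execution, op by op:
  [31, -28, 5, -39, -46, -28, 3, 50, -26] -> [-26, 50, 3, -28, -46, -39, 5, -28, 31] -> [-46, -39, -28, -28, -26, 3, 5, 31, 50] -> [46, 39, 28, 28, 26, -3, -5, -31, -50]
  [3, 18, 50, 5, 21, -12, 11, -44] -> [-44, 11, -12, 21, 5, 50, 18, 3] -> [-44, -12, 3, 5, 11, 18, 21, 50] -> [44, 12, -3, -5, -11, -18, -21, -50]
  [26, -8, 47, 19, -36, -38] -> [-38, -36, 19, 47, -8, 26] -> [-38, -36, -8, 19, 26, 47] -> [38, 36, 8, -19, -26, -47]
  [11, 23, 18, 26, -8, -19, 5] -> [5, -19, -8, 26, 18, 23, 11] -> [-19, -8, 5, 11, 18, 23, 26] -> [19, 8, -5, -11, -18, -23, -26]
  [29, 20, -14, -5, 22, -2] -> [-2, 22, -5, -14, 20, 29] -> [-14, -5, -2, 20, 22, 29] -> [14, 5, 2, -20, -22, -29]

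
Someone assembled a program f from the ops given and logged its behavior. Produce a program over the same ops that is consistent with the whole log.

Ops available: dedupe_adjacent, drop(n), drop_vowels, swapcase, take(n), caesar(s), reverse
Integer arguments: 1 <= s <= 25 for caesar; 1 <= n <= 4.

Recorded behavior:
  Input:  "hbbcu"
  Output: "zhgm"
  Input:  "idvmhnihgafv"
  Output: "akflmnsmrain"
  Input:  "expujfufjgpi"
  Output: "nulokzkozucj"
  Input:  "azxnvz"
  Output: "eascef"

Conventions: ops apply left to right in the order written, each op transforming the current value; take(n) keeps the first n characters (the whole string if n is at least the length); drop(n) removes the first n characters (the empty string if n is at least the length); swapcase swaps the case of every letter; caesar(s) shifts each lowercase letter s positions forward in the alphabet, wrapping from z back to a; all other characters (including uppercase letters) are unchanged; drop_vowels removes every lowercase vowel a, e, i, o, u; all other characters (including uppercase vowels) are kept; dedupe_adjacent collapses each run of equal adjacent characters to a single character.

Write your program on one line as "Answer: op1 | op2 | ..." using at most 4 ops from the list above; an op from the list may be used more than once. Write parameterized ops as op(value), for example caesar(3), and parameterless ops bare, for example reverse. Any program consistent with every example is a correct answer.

reverse | caesar(5) | dedupe_adjacent

Check, running the answer program on each example:
  "hbbcu" -> "ucbbh" -> "zhggm" -> "zhgm"
  "idvmhnihgafv" -> "vfaghinhmvdi" -> "akflmnsmrain" -> "akflmnsmrain"
  "expujfufjgpi" -> "ipgjfufjupxe" -> "nulokzkozucj" -> "nulokzkozucj"
  "azxnvz" -> "zvnxza" -> "eascef" -> "eascef"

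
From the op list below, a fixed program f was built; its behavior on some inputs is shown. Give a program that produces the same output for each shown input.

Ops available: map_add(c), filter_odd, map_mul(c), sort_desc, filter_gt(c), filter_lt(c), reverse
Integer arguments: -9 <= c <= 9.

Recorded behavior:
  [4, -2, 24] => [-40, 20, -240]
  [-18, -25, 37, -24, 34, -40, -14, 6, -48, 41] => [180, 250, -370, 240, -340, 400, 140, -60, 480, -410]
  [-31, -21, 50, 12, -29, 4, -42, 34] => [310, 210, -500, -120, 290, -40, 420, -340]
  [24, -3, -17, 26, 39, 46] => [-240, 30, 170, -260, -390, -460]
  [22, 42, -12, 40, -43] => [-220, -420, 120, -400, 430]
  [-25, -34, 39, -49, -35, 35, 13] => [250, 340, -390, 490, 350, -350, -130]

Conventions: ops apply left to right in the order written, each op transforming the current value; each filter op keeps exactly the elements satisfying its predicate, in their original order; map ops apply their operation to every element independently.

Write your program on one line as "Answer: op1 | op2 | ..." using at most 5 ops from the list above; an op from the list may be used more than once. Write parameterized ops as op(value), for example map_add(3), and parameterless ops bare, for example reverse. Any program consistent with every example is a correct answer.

map_add(4) | map_mul(-2) | map_add(8) | map_mul(5)

Check, running the answer program on each example:
  [4, -2, 24] -> [8, 2, 28] -> [-16, -4, -56] -> [-8, 4, -48] -> [-40, 20, -240]
  [-18, -25, 37, -24, 34, -40, -14, 6, -48, 41] -> [-14, -21, 41, -20, 38, -36, -10, 10, -44, 45] -> [28, 42, -82, 40, -76, 72, 20, -20, 88, -90] -> [36, 50, -74, 48, -68, 80, 28, -12, 96, -82] -> [180, 250, -370, 240, -340, 400, 140, -60, 480, -410]
  [-31, -21, 50, 12, -29, 4, -42, 34] -> [-27, -17, 54, 16, -25, 8, -38, 38] -> [54, 34, -108, -32, 50, -16, 76, -76] -> [62, 42, -100, -24, 58, -8, 84, -68] -> [310, 210, -500, -120, 290, -40, 420, -340]
  [24, -3, -17, 26, 39, 46] -> [28, 1, -13, 30, 43, 50] -> [-56, -2, 26, -60, -86, -100] -> [-48, 6, 34, -52, -78, -92] -> [-240, 30, 170, -260, -390, -460]
  [22, 42, -12, 40, -43] -> [26, 46, -8, 44, -39] -> [-52, -92, 16, -88, 78] -> [-44, -84, 24, -80, 86] -> [-220, -420, 120, -400, 430]
  [-25, -34, 39, -49, -35, 35, 13] -> [-21, -30, 43, -45, -31, 39, 17] -> [42, 60, -86, 90, 62, -78, -34] -> [50, 68, -78, 98, 70, -70, -26] -> [250, 340, -390, 490, 350, -350, -130]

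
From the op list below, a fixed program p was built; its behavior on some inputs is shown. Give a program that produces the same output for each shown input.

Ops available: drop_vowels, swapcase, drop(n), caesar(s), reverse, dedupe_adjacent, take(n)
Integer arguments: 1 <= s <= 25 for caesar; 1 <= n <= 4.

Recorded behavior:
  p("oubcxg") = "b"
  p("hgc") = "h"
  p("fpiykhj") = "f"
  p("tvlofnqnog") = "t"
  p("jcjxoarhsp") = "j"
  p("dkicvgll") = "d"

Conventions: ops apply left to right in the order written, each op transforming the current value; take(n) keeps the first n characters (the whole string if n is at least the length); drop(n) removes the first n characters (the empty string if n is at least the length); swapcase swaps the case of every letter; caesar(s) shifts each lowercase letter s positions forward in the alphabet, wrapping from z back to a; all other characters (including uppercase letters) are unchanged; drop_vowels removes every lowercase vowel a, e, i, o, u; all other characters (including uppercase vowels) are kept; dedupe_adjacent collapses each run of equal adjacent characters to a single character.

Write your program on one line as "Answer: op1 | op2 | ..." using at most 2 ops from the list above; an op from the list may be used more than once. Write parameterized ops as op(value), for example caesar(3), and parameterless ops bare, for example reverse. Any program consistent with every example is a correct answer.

drop_vowels | take(1)

Check, running the answer program on each example:
  "oubcxg" -> "bcxg" -> "b"
  "hgc" -> "hgc" -> "h"
  "fpiykhj" -> "fpykhj" -> "f"
  "tvlofnqnog" -> "tvlfnqng" -> "t"
  "jcjxoarhsp" -> "jcjxrhsp" -> "j"
  "dkicvgll" -> "dkcvgll" -> "d"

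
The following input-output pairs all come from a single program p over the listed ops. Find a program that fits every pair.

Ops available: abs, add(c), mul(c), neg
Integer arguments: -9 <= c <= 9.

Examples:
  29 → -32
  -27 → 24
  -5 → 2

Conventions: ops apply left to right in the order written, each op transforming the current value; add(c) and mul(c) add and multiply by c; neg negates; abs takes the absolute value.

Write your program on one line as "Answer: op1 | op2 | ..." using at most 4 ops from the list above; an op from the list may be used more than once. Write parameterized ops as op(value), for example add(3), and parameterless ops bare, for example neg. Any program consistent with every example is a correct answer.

neg | add(-7) | add(4)

Check, running the answer program on each example:
  29 -> -29 -> -36 -> -32
  -27 -> 27 -> 20 -> 24
  -5 -> 5 -> -2 -> 2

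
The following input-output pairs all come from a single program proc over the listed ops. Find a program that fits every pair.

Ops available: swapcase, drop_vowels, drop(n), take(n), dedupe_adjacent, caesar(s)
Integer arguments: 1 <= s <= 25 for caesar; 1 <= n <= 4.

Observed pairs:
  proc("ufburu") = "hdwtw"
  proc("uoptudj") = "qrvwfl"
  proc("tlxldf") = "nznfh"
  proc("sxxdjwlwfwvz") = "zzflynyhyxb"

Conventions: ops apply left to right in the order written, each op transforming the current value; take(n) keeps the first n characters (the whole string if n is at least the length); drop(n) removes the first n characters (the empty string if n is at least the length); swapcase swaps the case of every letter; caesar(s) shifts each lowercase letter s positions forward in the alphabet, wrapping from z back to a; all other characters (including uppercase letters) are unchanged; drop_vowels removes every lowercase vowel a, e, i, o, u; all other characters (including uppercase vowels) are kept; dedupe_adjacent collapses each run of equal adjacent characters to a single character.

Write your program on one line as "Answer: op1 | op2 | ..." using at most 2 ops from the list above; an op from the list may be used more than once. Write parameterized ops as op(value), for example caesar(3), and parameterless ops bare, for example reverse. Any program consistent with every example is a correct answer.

caesar(2) | drop(1)

Check, running the answer program on each example:
  "ufburu" -> "whdwtw" -> "hdwtw"
  "uoptudj" -> "wqrvwfl" -> "qrvwfl"
  "tlxldf" -> "vnznfh" -> "nznfh"
  "sxxdjwlwfwvz" -> "uzzflynyhyxb" -> "zzflynyhyxb"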